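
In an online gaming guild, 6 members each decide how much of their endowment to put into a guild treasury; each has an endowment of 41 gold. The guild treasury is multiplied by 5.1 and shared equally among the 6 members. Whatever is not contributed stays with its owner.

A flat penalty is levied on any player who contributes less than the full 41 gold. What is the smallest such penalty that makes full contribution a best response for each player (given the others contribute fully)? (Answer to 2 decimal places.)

Given the others contribute fully, the best deviation is to contribute 0 (any partial contribution still incurs the fine and gives up units whose private return 0.8500 is below 1).
Deviating from 41 to 0 saves 41 gold but forfeits the deviator's share of the drop in the guild treasury: 5.1/6 × 41 = 34.85.
So the deviation gain is 41 − 34.85 = 6.15, and the fine must be at least 6.15 gold to wipe it out.

6.15 gold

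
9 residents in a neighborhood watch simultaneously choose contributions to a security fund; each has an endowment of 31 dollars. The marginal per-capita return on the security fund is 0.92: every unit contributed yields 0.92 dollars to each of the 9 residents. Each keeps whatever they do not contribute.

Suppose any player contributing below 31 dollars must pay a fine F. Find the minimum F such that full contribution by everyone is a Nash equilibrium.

2.48 dollars

Given the others contribute fully, the best deviation is to contribute 0 (any partial contribution still incurs the fine and gives up units whose private return 0.92 is below 1).
Deviating from 31 to 0 saves 31 dollars but forfeits the deviator's share of the drop in the security fund: 0.92 × 31 = 28.52.
So the deviation gain is 31 − 28.52 = 2.48, and the fine must be at least 2.48 dollars to wipe it out.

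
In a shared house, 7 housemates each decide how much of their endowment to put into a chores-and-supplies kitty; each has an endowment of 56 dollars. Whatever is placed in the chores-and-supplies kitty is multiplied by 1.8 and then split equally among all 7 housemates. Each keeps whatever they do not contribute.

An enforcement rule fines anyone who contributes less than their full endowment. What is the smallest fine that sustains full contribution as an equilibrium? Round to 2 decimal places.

Given the others contribute fully, the best deviation is to contribute 0 (any partial contribution still incurs the fine and gives up units whose private return 0.2571 is below 1).
Deviating from 56 to 0 saves 56 dollars but forfeits the deviator's share of the drop in the chores-and-supplies kitty: 1.8/7 × 56 = 14.40.
So the deviation gain is 56 − 14.40 = 41.60, and the fine must be at least 41.60 dollars to wipe it out.

41.60 dollars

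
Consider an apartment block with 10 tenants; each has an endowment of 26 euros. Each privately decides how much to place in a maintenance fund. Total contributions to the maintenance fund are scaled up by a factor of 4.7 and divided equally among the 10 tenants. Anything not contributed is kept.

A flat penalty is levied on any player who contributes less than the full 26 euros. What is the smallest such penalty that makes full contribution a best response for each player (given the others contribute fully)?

Given the others contribute fully, the best deviation is to contribute 0 (any partial contribution still incurs the fine and gives up units whose private return 0.4700 is below 1).
Deviating from 26 to 0 saves 26 euros but forfeits the deviator's share of the drop in the maintenance fund: 4.7/10 × 26 = 12.22.
So the deviation gain is 26 − 12.22 = 13.78, and the fine must be at least 13.78 euros to wipe it out.

13.78 euros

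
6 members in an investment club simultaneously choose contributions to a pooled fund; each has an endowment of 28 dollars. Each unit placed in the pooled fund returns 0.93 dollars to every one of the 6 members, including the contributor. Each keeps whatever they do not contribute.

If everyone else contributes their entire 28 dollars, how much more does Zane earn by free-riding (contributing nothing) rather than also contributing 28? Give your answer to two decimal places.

Switching from a contribution of 28 to 0 lets Zane keep an extra 28 dollars, but lowers the pooled fund by 28, which costs Zane their own share of that drop: 0.93 × 28 = 26.04.
Net gain = 28 − 26.04 = 1.96. The private return per contributed unit (0.93) is below 1, so free-riding is indeed the best response regardless of what the others do.

1.96 dollars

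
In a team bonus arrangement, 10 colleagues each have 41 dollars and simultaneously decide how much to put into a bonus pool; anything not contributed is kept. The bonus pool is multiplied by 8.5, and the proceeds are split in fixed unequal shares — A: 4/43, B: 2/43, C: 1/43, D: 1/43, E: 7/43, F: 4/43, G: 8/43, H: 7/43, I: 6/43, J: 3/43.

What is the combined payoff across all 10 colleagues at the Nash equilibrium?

Each unit j contributes comes back to j as 8.5 × (j's share), so j prefers to contribute only if that share exceeds 1/8.5 = 0.1176; otherwise keeping the unit dominates.
E, G, H and I are above the threshold, contributing 41 each; the remaining 6 contribute 0. Total contributed: 164.
The bonus pool pays out 8.5 × 164 = 1394.00 in total (split across the unequal shares, but the aggregate is all that matters for the group sum).
The 6 free-riders keep 41 each, adding 246. Group total = 246 + 1394.00 = 1640.00.

1640.00 dollars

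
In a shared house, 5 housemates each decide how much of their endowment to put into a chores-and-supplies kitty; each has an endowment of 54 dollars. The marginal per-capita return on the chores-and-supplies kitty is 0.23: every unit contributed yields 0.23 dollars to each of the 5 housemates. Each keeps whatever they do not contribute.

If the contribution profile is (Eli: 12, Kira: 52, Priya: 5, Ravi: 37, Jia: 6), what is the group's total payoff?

Total contributed: 12 + 52 + 5 + 37 + 6 = 112; total kept: 5 × 54 − 112 = 158.
The chores-and-supplies kitty pays out 0.23 × 5 × 112 = 128.80 in aggregate.
Group total = 158 + 128.80 = 286.80.

286.80 dollars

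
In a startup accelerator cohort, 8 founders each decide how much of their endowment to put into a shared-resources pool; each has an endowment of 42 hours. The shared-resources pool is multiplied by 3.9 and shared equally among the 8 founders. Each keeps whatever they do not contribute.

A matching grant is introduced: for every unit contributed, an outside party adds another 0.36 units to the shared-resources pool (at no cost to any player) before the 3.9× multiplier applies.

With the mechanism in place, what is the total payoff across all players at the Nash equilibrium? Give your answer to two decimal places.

336.00 hours

The effective private return is 3.9 × 1.36 / 8 = 0.6630, which is still under 1, so the mechanism doesn't change anyone's dominant strategy: zero contribution.
At the Nash equilibrium no one contributes; group total payoff = 8 × 42 = 336.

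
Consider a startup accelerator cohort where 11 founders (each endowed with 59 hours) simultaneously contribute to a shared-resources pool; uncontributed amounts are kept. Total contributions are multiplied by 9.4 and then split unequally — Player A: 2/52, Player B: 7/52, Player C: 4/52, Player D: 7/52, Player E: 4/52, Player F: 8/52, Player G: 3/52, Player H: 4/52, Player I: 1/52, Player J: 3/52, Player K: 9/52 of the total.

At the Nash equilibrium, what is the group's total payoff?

Player j's private return per contributed unit is 9.4 × (j's share). Contributing is weakly dominant for j when that share is at least 1/9.4 = 0.1064, and contributing 0 is dominant otherwise.
Player B, Player D, Player F and Player K clear that bar, contributing 59 each; the remaining 7 contribute 0. Total contributed: 236.
The shared-resources pool pays out 9.4 × 236 = 2218.40 in total (split across the unequal shares, but the aggregate is all that matters for the group sum).
The 7 free-riders keep 59 each, adding 413. Group total = 413 + 2218.40 = 2631.40.

2631.40 hours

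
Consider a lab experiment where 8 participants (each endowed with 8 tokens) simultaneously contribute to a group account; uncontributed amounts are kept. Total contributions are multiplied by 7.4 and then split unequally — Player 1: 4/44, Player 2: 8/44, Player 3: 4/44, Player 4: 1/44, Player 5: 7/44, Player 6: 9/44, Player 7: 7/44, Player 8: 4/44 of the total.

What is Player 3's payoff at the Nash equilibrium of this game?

For player j, contributing a unit is worthwhile iff 7.4 × (j's share) ≥ 1, i.e. iff j's share is at least 0.1351.
The shares above 0.1351 belong to Player 2, Player 5, Player 6 and Player 7, contributing 8 each; the remaining 4 contribute 0. Total contributed: 32.
Player 3 keeps 8 and receives 7.4 × 32 × 4/44 = 21.53 from the group account, for a payoff of 29.53.

29.53 tokens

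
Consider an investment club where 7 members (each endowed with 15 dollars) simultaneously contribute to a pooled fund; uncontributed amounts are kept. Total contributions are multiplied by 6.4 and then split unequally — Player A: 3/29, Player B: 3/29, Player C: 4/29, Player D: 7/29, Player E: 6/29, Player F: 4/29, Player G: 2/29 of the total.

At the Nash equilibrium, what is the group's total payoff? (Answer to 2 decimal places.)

For player j, contributing a unit is worthwhile iff 6.4 × (j's share) ≥ 1, i.e. iff j's share is at least 0.1563.
Player D and Player E are above the threshold, contributing 15 each; the remaining 5 contribute 0. Total contributed: 30.
The pooled fund pays out 6.4 × 30 = 192.00 in total (split across the unequal shares, but the aggregate is all that matters for the group sum).
The 5 free-riders keep 15 each, adding 75. Group total = 75 + 192.00 = 267.00.

267.00 dollars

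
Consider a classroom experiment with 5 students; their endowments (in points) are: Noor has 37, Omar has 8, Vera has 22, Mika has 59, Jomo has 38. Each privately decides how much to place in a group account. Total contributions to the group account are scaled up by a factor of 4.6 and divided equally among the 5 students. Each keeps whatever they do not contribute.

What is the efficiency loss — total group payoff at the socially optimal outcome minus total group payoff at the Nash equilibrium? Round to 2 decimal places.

590.40 points

The private return per contributed unit is 4.6/5 = 0.9200 < 1 for every player regardless of endowment, so the Nash equilibrium is zero contribution and the group total is Σ E_j = 37 + 8 + 22 + 59 + 38 = 164.
Each contributed unit returns 4.600 to the group, so the social optimum is full contribution by everyone: group total = 4.600 × 164 = 754.40.
Efficiency loss = (4.600 − 1) × 164 = 590.40.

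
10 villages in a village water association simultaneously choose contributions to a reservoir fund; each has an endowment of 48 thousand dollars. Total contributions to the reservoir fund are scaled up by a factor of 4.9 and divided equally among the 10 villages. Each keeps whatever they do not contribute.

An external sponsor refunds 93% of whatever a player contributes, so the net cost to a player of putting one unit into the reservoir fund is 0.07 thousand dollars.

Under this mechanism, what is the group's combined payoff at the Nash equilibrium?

2798.40 thousand dollars

Under the mechanism each unit contributed yields (4.9/10) / 0.07 = 7.0000 back to its contributor per unit of net cost, which exceeds 1, making full contribution the dominant choice for everyone.
At the Nash equilibrium everyone contributes 48. Group total payoff = 10 × (48 × 0.93 + 4.9 × 48) = 2798.40.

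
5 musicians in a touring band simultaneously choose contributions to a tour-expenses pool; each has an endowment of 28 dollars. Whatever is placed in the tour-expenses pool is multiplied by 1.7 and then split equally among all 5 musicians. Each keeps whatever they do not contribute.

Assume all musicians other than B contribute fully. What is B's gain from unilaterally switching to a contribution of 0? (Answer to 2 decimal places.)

Switching from a contribution of 28 to 0 lets B keep an extra 28 dollars, but lowers the tour-expenses pool by 28, which costs B their own share of that drop: 1.7/5 × 28 = 9.52.
Net gain = 28 − 9.52 = 18.48. The private return per contributed unit (0.3400) is below 1, so free-riding is indeed the best response regardless of what the others do.

18.48 dollars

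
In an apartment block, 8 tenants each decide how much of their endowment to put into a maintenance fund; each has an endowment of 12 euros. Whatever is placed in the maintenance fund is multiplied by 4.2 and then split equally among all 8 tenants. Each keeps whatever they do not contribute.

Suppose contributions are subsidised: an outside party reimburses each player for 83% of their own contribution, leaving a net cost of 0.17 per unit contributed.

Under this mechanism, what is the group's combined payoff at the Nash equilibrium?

482.88 euros

With the mechanism, a contributed unit returns (4.2/8) / 0.17 = 3.0882 per unit of net cost to the contributor — now above 1 — so contributing fully is weakly dominant for every player.
So the Nash equilibrium is full contribution by all 8; the group earns 8 × (12 × 0.83 + 4.2 × 12) = 482.88.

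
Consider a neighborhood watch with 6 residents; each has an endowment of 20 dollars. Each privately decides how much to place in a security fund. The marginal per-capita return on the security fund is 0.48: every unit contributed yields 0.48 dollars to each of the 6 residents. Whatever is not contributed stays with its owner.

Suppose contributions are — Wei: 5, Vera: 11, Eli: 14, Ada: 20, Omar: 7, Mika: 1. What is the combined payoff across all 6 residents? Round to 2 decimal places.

229.04 dollars

Total contributed: 5 + 11 + 14 + 20 + 7 + 1 = 58; total kept: 6 × 20 − 58 = 62.
The security fund pays out 0.48 × 6 × 58 = 167.04 in aggregate.
Group total = 62 + 167.04 = 229.04.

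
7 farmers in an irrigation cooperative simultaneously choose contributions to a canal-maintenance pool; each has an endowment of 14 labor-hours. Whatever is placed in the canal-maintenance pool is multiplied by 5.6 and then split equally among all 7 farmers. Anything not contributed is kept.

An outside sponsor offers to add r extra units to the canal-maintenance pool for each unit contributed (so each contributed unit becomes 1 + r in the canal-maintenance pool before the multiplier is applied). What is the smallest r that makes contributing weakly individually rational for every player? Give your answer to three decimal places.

With matching at rate r, one contributed unit becomes (1 + r) in the canal-maintenance pool and returns 5.6 × (1 + r) / 7 to the contributor.
Setting this equal to 1: 1 + r = 7/5.6 = 1.2500.
So the minimum matching rate is r = 1.2500 − 1 = 0.250.

0.250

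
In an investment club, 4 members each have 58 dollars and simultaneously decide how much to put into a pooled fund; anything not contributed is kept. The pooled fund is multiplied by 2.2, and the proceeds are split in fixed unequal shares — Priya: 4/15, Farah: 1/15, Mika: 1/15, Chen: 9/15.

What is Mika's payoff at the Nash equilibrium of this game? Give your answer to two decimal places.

66.51 dollars

Player j's private return per contributed unit is 2.2 × (j's share). Contributing is weakly dominant for j when that share is at least 1/2.2 = 0.4545, and contributing 0 is dominant otherwise.
The only share above 0.4545 is Chen's 9/15, contributing 58; the remaining 3 contribute 0. Total contributed: 58.
Mika keeps 58 and receives 2.2 × 58 × 1/15 = 8.51 from the pooled fund, for a payoff of 66.51.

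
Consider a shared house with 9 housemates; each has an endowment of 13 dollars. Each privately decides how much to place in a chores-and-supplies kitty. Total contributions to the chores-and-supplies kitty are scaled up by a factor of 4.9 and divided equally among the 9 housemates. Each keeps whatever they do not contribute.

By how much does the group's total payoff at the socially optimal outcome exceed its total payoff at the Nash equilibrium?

Each contributed unit returns 4.9/9 = 0.5444 to its contributor — below 1 — so contributing 0 is dominant for every player. At the Nash equilibrium everyone keeps their 13, and the group total is 9 × 13 = 117.
Each contributed unit returns 4.900 to the group as a whole (0.5444 to each of 9 players), which exceeds 1, so the social optimum is full contribution: group total = 4.900 × 117 = 573.30.
Efficiency loss = 573.30 − 117 = 456.30.

456.30 dollars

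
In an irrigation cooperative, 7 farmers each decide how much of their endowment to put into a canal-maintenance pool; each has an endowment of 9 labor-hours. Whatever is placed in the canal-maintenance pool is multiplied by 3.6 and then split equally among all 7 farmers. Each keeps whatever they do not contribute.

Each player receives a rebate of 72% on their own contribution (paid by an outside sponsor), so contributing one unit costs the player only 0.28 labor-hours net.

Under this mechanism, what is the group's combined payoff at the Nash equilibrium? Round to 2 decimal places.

272.16 labor-hours

The effective private return per unit is now (3.6/7) / 0.28 = 1.8367 > 1, so every player's dominant strategy flips to full contribution.
So the Nash equilibrium is full contribution by all 7; the group earns 7 × (9 × 0.72 + 3.6 × 9) = 272.16.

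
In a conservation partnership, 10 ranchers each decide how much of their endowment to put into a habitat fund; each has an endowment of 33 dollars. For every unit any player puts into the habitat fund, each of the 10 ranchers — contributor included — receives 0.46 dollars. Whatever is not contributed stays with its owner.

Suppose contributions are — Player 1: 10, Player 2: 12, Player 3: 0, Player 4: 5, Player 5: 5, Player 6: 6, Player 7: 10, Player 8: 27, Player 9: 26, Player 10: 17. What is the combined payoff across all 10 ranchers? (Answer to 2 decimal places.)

754.80 dollars

Total contributed: 10 + 12 + 0 + 5 + 5 + 6 + 10 + 27 + 26 + 17 = 118; total kept: 10 × 33 − 118 = 212.
The habitat fund pays out 0.46 × 10 × 118 = 542.80 in aggregate.
Group total = 212 + 542.80 = 754.80.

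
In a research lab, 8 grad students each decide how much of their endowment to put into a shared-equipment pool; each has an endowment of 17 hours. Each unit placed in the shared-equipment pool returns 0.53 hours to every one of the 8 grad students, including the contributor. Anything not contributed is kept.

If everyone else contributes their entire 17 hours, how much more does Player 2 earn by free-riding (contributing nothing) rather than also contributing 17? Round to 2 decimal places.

7.99 hours

Switching from a contribution of 17 to 0 lets Player 2 keep an extra 17 hours, but lowers the shared-equipment pool by 17, which costs Player 2 their own share of that drop: 0.53 × 17 = 9.01.
Net gain = 17 − 9.01 = 7.99. The private return per contributed unit (0.53) is below 1, so free-riding is indeed the best response regardless of what the others do.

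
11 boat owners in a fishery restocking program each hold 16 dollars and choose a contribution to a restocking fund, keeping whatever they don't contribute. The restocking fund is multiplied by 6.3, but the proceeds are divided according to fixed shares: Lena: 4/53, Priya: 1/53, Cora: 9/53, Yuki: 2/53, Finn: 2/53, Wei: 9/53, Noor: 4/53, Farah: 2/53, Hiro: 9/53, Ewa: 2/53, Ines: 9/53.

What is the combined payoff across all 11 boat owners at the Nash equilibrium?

515.20 dollars

For player j, contributing a unit is worthwhile iff 6.3 × (j's share) ≥ 1, i.e. iff j's share is at least 0.1587.
The shares above 0.1587 belong to Cora, Wei, Hiro and Ines, contributing 16 each; the remaining 7 contribute 0. Total contributed: 64.
The restocking fund pays out 6.3 × 64 = 403.20 in total (split across the unequal shares, but the aggregate is all that matters for the group sum).
The 7 free-riders keep 16 each, adding 112. Group total = 112 + 403.20 = 515.20.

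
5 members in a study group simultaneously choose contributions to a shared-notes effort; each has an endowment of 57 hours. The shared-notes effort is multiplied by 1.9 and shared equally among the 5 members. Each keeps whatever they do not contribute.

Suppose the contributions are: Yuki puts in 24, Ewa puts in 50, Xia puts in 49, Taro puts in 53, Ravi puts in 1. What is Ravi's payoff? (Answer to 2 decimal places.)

Total contributed: 24 + 50 + 49 + 53 + 1 = 177.
Each receives 1.9 × 177 / 5 = 67.26 from the shared-notes effort.
Ravi keeps 57 − 1 = 56, so Ravi's payoff is 56 + 67.26 = 123.26.

123.26 hours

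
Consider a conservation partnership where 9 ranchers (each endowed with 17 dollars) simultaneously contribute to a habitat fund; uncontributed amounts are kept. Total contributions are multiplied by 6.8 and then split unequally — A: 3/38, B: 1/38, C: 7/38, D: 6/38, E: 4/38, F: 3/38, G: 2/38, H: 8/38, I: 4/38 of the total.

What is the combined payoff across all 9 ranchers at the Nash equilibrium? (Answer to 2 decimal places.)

448.80 dollars

Each unit j contributes comes back to j as 6.8 × (j's share), so j prefers to contribute only if that share exceeds 1/6.8 = 0.1471; otherwise keeping the unit dominates.
C, D and H are above the threshold, contributing 17 each; the remaining 6 contribute 0. Total contributed: 51.
The habitat fund pays out 6.8 × 51 = 346.80 in total (split across the unequal shares, but the aggregate is all that matters for the group sum).
The 6 free-riders keep 17 each, adding 102. Group total = 102 + 346.80 = 448.80.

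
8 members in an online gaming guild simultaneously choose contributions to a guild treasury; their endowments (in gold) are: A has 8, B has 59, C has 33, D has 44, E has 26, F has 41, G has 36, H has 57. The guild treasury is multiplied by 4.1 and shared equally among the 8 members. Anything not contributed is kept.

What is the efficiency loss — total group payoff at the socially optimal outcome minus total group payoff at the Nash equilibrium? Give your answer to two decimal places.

The private return per contributed unit is 4.1/8 = 0.5125 < 1 for every player regardless of endowment, so the Nash equilibrium is zero contribution and the group total is Σ E_j = 8 + 59 + 33 + 44 + 26 + 41 + 36 + 57 = 304.
Each contributed unit returns 4.100 to the group, so the social optimum is full contribution by everyone: group total = 4.100 × 304 = 1246.40.
Efficiency loss = (4.100 − 1) × 304 = 942.40.

942.40 gold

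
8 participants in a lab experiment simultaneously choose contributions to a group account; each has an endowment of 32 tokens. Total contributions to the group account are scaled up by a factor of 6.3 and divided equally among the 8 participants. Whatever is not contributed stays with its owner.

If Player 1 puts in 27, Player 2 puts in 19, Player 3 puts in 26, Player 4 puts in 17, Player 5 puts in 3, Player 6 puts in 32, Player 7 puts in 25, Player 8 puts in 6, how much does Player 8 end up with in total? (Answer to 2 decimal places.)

Total contributed: 27 + 19 + 26 + 17 + 3 + 32 + 25 + 6 = 155.
Each receives 6.3 × 155 / 8 = 122.06 from the group account.
Player 8 keeps 32 − 6 = 26, so Player 8's payoff is 26 + 122.06 = 148.06.

148.06 tokens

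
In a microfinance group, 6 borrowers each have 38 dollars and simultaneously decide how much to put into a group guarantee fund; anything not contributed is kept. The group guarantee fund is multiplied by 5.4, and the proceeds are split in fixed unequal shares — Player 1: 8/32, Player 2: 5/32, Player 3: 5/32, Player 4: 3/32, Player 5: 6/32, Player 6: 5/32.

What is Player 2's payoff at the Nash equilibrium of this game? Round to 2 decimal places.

102.13 dollars

Player j's private return per contributed unit is 5.4 × (j's share). Contributing is weakly dominant for j when that share is at least 1/5.4 = 0.1852, and contributing 0 is dominant otherwise.
The shares above 0.1852 belong to Player 1 and Player 5, contributing 38 each; the remaining 4 contribute 0. Total contributed: 76.
Player 2 keeps 38 and receives 5.4 × 76 × 5/32 = 64.13 from the group guarantee fund, for a payoff of 102.13.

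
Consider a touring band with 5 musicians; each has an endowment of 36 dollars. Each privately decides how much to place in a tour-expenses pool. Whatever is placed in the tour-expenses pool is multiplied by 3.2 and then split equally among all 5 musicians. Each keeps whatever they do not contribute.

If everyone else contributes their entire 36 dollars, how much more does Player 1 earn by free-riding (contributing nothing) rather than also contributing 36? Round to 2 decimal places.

Switching from a contribution of 36 to 0 lets Player 1 keep an extra 36 dollars, but lowers the tour-expenses pool by 36, which costs Player 1 their own share of that drop: 3.2/5 × 36 = 23.04.
Net gain = 36 − 23.04 = 12.96. The private return per contributed unit (0.6400) is below 1, so free-riding is indeed the best response regardless of what the others do.

12.96 dollars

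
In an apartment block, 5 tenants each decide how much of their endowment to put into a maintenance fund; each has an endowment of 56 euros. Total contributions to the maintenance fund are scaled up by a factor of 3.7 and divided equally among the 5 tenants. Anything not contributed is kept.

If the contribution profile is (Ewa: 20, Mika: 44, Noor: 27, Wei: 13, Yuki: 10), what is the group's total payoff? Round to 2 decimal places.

587.80 euros

Total contributed: 20 + 44 + 27 + 13 + 10 = 114; total kept: 5 × 56 − 114 = 166.
The maintenance fund pays out 3.7 × 114 = 421.80 in aggregate.
Group total = 166 + 421.80 = 587.80.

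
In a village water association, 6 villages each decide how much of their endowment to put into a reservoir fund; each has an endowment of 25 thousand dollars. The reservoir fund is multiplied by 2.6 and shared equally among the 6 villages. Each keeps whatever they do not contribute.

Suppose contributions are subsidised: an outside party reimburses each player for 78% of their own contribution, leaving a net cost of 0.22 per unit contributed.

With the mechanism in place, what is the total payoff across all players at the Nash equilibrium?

507.00 thousand dollars

The effective private return per unit is now (2.6/6) / 0.22 = 1.9697 > 1, so every player's dominant strategy flips to full contribution.
So the Nash equilibrium is full contribution by all 6; the group earns 6 × (25 × 0.78 + 2.6 × 25) = 507.00.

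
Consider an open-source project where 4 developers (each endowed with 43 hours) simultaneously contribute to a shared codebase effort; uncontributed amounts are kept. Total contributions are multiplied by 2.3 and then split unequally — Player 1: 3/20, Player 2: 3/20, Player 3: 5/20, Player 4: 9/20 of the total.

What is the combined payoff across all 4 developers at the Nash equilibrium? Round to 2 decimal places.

Player j's private return per contributed unit is 2.3 × (j's share). Contributing is weakly dominant for j when that share is at least 1/2.3 = 0.4348, and contributing 0 is dominant otherwise.
The only share above 0.4348 is Player 4's 9/20, contributing 43; the remaining 3 contribute 0. Total contributed: 43.
The shared codebase effort pays out 2.3 × 43 = 98.90 in total (split across the unequal shares, but the aggregate is all that matters for the group sum).
The 3 free-riders keep 43 each, adding 129. Group total = 129 + 98.90 = 227.90.

227.90 hours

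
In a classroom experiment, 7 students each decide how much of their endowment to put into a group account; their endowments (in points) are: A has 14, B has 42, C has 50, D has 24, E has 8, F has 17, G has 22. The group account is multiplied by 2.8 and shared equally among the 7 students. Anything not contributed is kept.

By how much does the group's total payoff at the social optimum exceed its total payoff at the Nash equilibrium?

318.60 points

The private return per contributed unit is 2.8/7 = 0.4000 < 1 for every player regardless of endowment, so the Nash equilibrium is zero contribution and the group total is Σ E_j = 14 + 42 + 50 + 24 + 8 + 17 + 22 = 177.
Each contributed unit returns 2.800 to the group, so the social optimum is full contribution by everyone: group total = 2.800 × 177 = 495.60.
Efficiency loss = (2.800 − 1) × 177 = 318.60.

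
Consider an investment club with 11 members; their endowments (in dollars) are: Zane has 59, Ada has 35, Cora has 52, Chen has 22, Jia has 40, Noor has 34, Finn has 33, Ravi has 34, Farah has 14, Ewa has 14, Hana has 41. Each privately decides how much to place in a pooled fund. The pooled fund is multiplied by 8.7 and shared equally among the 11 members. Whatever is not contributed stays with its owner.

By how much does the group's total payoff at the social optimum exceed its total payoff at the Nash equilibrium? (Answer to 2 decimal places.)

2910.60 dollars

The private return per contributed unit is 8.7/11 = 0.7909 < 1 for every player regardless of endowment, so the Nash equilibrium is zero contribution and the group total is Σ E_j = 59 + 35 + 52 + 22 + 40 + 34 + 33 + 34 + 14 + 14 + 41 = 378.
Each contributed unit returns 8.700 to the group, so the social optimum is full contribution by everyone: group total = 8.700 × 378 = 3288.60.
Efficiency loss = (8.700 − 1) × 378 = 2910.60.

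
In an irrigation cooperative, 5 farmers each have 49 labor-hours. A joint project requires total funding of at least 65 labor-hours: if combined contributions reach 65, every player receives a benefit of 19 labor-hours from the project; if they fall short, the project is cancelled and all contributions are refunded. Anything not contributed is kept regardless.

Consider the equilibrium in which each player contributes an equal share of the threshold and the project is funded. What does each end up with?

Equal share of the threshold: 65/5 = 13.
At this profile no one gains by cutting their contribution: any cut drops the total below 65, the project is cancelled, contributions are refunded, and the deviator ends with 49, which is less than 49 − 13 + 19 = 55. Contributing more than 13 just wastes the excess. So contributing exactly 13 is a best response.
Each player's payoff: 49 − 13 + 19 = 55.

55 labor-hours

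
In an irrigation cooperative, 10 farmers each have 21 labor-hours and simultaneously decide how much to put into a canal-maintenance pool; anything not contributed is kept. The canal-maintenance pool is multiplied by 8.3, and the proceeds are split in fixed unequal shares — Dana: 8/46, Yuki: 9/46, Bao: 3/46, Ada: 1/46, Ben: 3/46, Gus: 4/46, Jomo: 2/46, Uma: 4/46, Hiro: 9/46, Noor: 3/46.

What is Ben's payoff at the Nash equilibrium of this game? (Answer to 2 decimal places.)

55.10 labor-hours

For player j, contributing a unit is worthwhile iff 8.3 × (j's share) ≥ 1, i.e. iff j's share is at least 0.1205.
Dana, Yuki and Hiro are above the threshold, contributing 21 each; the remaining 7 contribute 0. Total contributed: 63.
Ben keeps 21 and receives 8.3 × 63 × 3/46 = 34.10 from the canal-maintenance pool, for a payoff of 55.10.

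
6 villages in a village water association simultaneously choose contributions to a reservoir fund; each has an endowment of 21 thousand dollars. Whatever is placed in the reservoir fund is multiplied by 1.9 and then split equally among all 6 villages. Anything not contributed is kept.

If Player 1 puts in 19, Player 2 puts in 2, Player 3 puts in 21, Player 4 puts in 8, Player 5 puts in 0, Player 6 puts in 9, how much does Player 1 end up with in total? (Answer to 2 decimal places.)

20.68 thousand dollars

Total contributed: 19 + 2 + 21 + 8 + 0 + 9 = 59.
Each receives 1.9 × 59 / 6 = 18.68 from the reservoir fund.
Player 1 keeps 21 − 19 = 2, so Player 1's payoff is 2 + 18.68 = 20.68.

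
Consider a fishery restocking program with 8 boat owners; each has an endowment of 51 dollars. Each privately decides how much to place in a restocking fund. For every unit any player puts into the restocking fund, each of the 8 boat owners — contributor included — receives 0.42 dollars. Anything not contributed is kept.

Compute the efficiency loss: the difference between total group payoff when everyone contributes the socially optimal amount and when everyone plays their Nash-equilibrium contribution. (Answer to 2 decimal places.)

962.88 dollars

The private return per contributed unit is 0.42 < 1, so contributing 0 is dominant for every player. At the Nash equilibrium everyone keeps their 51, and the group total is 8 × 51 = 408.
Each contributed unit returns 3.360 to the group as a whole (0.42 to each of 8 players), which exceeds 1, so the social optimum is full contribution: group total = 3.360 × 408 = 1370.88.
Efficiency loss = 1370.88 − 408 = 962.88.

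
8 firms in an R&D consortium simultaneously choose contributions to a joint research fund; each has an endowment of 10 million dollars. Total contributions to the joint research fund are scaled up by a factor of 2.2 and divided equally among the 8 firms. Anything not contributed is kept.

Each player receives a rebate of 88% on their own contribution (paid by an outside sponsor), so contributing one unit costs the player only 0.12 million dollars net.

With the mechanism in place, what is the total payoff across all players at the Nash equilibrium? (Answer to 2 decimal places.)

The effective private return per unit is now (2.2/8) / 0.12 = 2.2917 > 1, so every player's dominant strategy flips to full contribution.
At the Nash equilibrium everyone contributes 10. Group total payoff = 8 × (10 × 0.88 + 2.2 × 10) = 246.40.

246.40 million dollars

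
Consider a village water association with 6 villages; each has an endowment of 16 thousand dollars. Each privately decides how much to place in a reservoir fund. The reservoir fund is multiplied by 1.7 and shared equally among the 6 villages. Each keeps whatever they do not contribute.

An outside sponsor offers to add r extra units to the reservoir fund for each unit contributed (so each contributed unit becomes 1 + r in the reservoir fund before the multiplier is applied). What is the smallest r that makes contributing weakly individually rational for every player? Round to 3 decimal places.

With matching at rate r, one contributed unit becomes (1 + r) in the reservoir fund and returns 1.7 × (1 + r) / 6 to the contributor.
Setting this equal to 1: 1 + r = 6/1.7 = 3.5294.
So the minimum matching rate is r = 3.5294 − 1 = 2.529.

2.529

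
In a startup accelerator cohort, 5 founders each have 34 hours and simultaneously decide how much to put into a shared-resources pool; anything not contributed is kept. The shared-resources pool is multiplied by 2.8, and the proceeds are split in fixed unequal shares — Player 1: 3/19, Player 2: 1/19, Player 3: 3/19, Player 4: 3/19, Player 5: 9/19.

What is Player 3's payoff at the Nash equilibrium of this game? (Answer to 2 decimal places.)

For player j, contributing a unit is worthwhile iff 2.8 × (j's share) ≥ 1, i.e. iff j's share is at least 0.3571.
The only share above 0.3571 is Player 5's 9/19, contributing 34; the remaining 4 contribute 0. Total contributed: 34.
Player 3 keeps 34 and receives 2.8 × 34 × 3/19 = 15.03 from the shared-resources pool, for a payoff of 49.03.

49.03 hours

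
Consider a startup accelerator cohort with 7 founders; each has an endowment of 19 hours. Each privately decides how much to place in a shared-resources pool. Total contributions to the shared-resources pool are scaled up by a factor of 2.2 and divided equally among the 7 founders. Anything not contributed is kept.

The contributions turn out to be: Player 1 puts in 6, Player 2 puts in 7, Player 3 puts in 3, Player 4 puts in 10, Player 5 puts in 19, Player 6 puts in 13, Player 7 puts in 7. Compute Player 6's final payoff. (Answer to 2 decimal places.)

Total contributed: 6 + 7 + 3 + 10 + 19 + 13 + 7 = 65.
Each receives 2.2 × 65 / 7 = 20.43 from the shared-resources pool.
Player 6 keeps 19 − 13 = 6, so Player 6's payoff is 6 + 20.43 = 26.43.

26.43 hours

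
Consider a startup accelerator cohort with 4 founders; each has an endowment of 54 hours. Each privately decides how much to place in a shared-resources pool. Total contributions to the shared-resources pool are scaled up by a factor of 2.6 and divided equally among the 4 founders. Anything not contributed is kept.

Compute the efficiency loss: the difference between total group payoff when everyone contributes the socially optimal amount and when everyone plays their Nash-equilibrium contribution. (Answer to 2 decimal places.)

345.60 hours

Each contributed unit returns 2.6/4 = 0.6500 to its contributor — below 1 — so contributing 0 is dominant for every player. At the Nash equilibrium everyone keeps their 54, and the group total is 4 × 54 = 216.
Each contributed unit returns 2.600 to the group as a whole (0.6500 to each of 4 players), which exceeds 1, so the social optimum is full contribution: group total = 2.600 × 216 = 561.60.
Efficiency loss = 561.60 − 216 = 345.60.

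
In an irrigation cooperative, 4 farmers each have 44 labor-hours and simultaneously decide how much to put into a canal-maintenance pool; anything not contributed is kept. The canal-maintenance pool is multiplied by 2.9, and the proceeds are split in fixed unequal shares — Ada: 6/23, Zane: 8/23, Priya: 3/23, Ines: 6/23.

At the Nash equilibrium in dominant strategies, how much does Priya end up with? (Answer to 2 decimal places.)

60.64 labor-hours

A player with share s gets back 2.9·s per unit contributed, so full contribution is dominant for anyone with s > 1/2.9 = 0.3448 and zero contribution is dominant for anyone below.
Only Zane (8/23) clears that bar, contributing 44; the remaining 3 contribute 0. Total contributed: 44.
Priya keeps 44 and receives 2.9 × 44 × 3/23 = 16.64 from the canal-maintenance pool, for a payoff of 60.64.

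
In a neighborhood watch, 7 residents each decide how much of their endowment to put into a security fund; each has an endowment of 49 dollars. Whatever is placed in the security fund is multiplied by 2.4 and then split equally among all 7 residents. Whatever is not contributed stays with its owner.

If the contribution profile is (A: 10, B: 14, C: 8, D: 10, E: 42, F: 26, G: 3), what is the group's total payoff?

501.20 dollars

Total contributed: 10 + 14 + 8 + 10 + 42 + 26 + 3 = 113; total kept: 7 × 49 − 113 = 230.
The security fund pays out 2.4 × 113 = 271.20 in aggregate.
Group total = 230 + 271.20 = 501.20.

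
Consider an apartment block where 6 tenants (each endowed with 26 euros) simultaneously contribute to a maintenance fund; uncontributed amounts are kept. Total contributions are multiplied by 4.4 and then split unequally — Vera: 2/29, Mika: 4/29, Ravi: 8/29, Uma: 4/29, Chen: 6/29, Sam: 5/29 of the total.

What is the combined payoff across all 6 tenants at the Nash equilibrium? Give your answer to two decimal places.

244.40 euros

For player j, contributing a unit is worthwhile iff 4.4 × (j's share) ≥ 1, i.e. iff j's share is at least 0.2273.
Ravi alone (share 8/29) is above the threshold, contributing 26; the remaining 5 contribute 0. Total contributed: 26.
The maintenance fund pays out 4.4 × 26 = 114.40 in total (split across the unequal shares, but the aggregate is all that matters for the group sum).
The 5 free-riders keep 26 each, adding 130. Group total = 130 + 114.40 = 244.40.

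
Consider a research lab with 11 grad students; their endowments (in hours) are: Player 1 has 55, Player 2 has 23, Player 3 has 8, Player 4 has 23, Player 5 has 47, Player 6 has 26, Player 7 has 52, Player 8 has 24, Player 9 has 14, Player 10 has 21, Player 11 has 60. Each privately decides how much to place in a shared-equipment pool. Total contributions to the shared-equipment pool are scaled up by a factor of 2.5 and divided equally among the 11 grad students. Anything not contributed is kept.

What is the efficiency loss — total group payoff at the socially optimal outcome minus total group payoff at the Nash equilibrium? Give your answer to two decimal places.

529.50 hours

The private return per contributed unit is 2.5/11 = 0.2273 < 1 for every player regardless of endowment, so the Nash equilibrium is zero contribution and the group total is Σ E_j = 55 + 23 + 8 + 23 + 47 + 26 + 52 + 24 + 14 + 21 + 60 = 353.
Each contributed unit returns 2.500 to the group, so the social optimum is full contribution by everyone: group total = 2.500 × 353 = 882.50.
Efficiency loss = (2.500 − 1) × 353 = 529.50.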